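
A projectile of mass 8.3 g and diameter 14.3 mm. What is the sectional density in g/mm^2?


SD = m/d^2 = 8.3/14.3^2 = 0.04059 g/mm^2

0.04059 g/mm^2


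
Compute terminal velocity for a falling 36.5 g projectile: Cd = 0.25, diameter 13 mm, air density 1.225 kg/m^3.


A = pi*(d/2)^2 = pi*(13/2000)^2 = 1.32732e-04 m^2
vt = sqrt(2mg/(Cd*rho*A)) = sqrt(2*0.0365*9.81/(0.25 * 1.225 * 1.32732e-04)) = 132.7 m/s

132.7 m/s


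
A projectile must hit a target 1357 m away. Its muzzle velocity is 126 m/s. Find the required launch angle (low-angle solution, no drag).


sin(2*theta) = R*g/v0^2 = 1357*9.81/126^2 = 0.838509, theta = arcsin(0.838509)/2 = 28.49°

28.49 degrees


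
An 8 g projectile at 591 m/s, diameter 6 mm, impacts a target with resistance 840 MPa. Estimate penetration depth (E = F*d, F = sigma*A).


A = pi*(d/2)^2 = pi*(6/2)^2 = 28.2743 mm^2
E = 0.5*m*v^2 = 0.5*0.008*591^2 = 1397.12 J
depth = E/(sigma*A) = 1397.12 J / (840 MPa * 28.2743 mm^2) = 1397.12/(840 * 28.2743) m = 0.0588252 m ≈ 58.83 mm

58.83 mm


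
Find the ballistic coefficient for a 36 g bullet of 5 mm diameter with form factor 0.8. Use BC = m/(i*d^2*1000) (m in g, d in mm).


BC = m/(i*d^2*1000) = 36/(0.8 * 5^2 * 1000) = 0.0018

0.0018


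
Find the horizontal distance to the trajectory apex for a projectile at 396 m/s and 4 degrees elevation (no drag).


R = v0^2*sin(2*theta)/g = 396^2*sin(2*4°)/9.81 = 2224.73 m
apex_dist = R/2 = 2224.73/2 = 1112 m

1112 m


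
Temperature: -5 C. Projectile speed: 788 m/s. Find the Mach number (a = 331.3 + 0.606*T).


a = 331.3 + 0.606*(-5) = 328.27 m/s
M = v/a = 788/328.27 = 2.4

2.4


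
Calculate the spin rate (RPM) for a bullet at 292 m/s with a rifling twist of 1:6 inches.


twist_m = 6*0.0254 = 0.1524 m
spin = v/twist = 292/0.1524 = 1916.01 rev/s
RPM = spin*60 = 1916.01*60 ≈ 114961 RPM

114961 RPM


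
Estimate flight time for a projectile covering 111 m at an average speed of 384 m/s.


t = d/v = 111/384 = 0.2891 s

0.2891 s


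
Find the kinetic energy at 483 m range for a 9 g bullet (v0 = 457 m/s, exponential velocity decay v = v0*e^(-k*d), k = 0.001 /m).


v = v0*exp(-k*d) = 457*exp(-0.001*483) = 281.937 m/s
E = 0.5*m*v^2 = 0.5*0.009*281.937^2 = 357.7 J

357.7 J


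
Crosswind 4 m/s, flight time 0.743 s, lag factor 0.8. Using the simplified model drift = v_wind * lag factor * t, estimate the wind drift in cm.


drift = v_wind * lag * t = 4 * 0.8 * 0.743 = 2.3776 m ≈ 237.8 cm

237.8 cm


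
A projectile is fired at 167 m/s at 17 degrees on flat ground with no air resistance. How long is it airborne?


T = 2*v0*sin(theta)/g = 2*167*sin(17°)/9.81 = 9.954 s

9.954 s


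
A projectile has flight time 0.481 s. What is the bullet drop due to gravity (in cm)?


drop = 0.5*g*t^2 = 0.5*9.81*0.481^2 = 1.13483 m ≈ 113.5 cm

113.5 cm


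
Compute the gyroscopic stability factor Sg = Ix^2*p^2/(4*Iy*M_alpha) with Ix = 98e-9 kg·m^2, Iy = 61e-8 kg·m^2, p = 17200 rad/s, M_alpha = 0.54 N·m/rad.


Sg = Ix^2 * p^2 / (4 * Iy * M_alpha) = (98e-9)^2 * 17200^2 / (4 * 61e-8 * 0.54) = 2.156

2.156


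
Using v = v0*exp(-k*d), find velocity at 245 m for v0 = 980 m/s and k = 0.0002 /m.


v = v0*exp(-k*d) = 980*exp(-0.0002*245) = 933.1 m/s

933.1 m/s


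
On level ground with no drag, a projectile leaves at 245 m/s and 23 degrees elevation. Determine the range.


R = v0^2 * sin(2*theta) / g = 245^2 * sin(2*23°) / 9.81 = 4401 m

4401 m


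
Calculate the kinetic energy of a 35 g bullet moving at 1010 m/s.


E = 0.5*m*v^2 = 0.5*0.035*1010^2 = 17852 J

17852 J


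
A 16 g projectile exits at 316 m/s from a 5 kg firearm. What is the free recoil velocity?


v_recoil = m_p * v_p / m_gun = 0.016 * 316 / 5 = 1.011 m/s

1.011 m/s


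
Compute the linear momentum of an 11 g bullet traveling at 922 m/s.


p = m*v = 0.011*922 = 10.14 kg·m/s

10.14 kg·m/s


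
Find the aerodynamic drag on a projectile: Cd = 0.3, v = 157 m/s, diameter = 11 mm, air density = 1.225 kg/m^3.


A = pi*(d/2)^2 = pi*(11/2000)^2 = 9.50332e-05 m^2
Fd = 0.5*Cd*rho*A*v^2 = 0.5*0.3*1.225*9.50332e-05*157^2 = 0.4304 N

0.4304 N


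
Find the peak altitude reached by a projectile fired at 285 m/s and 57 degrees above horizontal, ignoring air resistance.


H = (v0*sin(theta))^2 / (2g) = (285*sin(57°))^2 / (2*9.81) = 2912 m

2912 m


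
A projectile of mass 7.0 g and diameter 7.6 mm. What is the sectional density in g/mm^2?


SD = m/d^2 = 7.0/7.6^2 = 0.1212 g/mm^2

0.1212 g/mm^2


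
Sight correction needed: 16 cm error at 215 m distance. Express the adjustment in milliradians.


1 mrad subtends 1 cm per 10 m of range, so adj = error_cm / (dist_m / 10) = 16 / (215/10) = 0.7442 mrad

0.7442 mrad


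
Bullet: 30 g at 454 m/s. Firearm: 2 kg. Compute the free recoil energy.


v_r = m_p*v_p/m_gun = 0.03*454/2 = 6.81 m/s, E_r = 0.5*m_gun*v_r^2 = 0.5*2*6.81^2 = 46.38 J

46.38 J


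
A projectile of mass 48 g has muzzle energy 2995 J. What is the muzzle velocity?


v = sqrt(2*E/m) = sqrt(2*2995/0.048) = 353.3 m/s

353.3 m/s


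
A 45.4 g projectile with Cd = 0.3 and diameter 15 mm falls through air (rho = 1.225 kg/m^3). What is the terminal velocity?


A = pi*(d/2)^2 = pi*(15/2000)^2 = 1.76715e-04 m^2
vt = sqrt(2mg/(Cd*rho*A)) = sqrt(2*0.0454*9.81/(0.3 * 1.225 * 1.76715e-04)) = 117.1 m/s

117.1 m/s


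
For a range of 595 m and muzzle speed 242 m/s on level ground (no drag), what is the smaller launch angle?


sin(2*theta) = R*g/v0^2 = 595*9.81/242^2 = 0.0996679, theta = arcsin(0.0996679)/2 = 2.86°

2.86 degrees


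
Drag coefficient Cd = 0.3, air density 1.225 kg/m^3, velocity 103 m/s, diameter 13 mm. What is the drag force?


A = pi*(d/2)^2 = pi*(13/2000)^2 = 1.32732e-04 m^2
Fd = 0.5*Cd*rho*A*v^2 = 0.5*0.3*1.225*1.32732e-04*103^2 = 0.2587 N

0.2587 N


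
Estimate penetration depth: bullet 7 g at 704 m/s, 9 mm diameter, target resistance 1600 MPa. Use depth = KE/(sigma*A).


A = pi*(d/2)^2 = pi*(9/2)^2 = 63.6173 mm^2
E = 0.5*m*v^2 = 0.5*0.007*704^2 = 1734.66 J
depth = E/(sigma*A) = 1734.66 J / (1600 MPa * 63.6173 mm^2) = 1734.66/(1600 * 63.6173) m = 0.0170419 m ≈ 17.04 mm

17.04 mm


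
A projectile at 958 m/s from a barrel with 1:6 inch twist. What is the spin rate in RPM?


twist_m = 6*0.0254 = 0.1524 m
spin = v/twist = 958/0.1524 = 6286.089 rev/s
RPM = spin*60 = 6286.089*60 ≈ 377165 RPM

377165 RPM


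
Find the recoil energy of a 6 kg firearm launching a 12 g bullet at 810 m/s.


v_r = m_p*v_p/m_gun = 0.012*810/6 = 1.62 m/s, E_r = 0.5*m_gun*v_r^2 = 0.5*6*1.62^2 = 7.873 J

7.873 J


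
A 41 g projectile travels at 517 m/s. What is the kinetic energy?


E = 0.5*m*v^2 = 0.5*0.041*517^2 = 5479 J

5479 J


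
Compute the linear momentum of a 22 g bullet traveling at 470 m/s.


p = m*v = 0.022*470 = 10.34 kg·m/s

10.34 kg·m/s


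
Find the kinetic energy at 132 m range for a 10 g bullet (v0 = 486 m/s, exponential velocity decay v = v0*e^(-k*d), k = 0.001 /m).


v = v0*exp(-k*d) = 486*exp(-0.001*132) = 425.902 m/s
E = 0.5*m*v^2 = 0.5*0.01*425.902^2 = 907 J

907 J


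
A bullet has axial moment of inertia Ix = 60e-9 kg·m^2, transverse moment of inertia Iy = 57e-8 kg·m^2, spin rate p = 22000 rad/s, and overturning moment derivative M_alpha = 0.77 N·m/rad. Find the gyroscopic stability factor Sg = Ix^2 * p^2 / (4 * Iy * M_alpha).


Sg = Ix^2 * p^2 / (4 * Iy * M_alpha) = (60e-9)^2 * 22000^2 / (4 * 57e-8 * 0.77) = 0.9925

0.9925


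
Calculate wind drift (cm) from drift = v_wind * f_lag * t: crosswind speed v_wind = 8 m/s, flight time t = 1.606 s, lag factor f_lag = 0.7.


drift = v_wind * lag * t = 8 * 0.7 * 1.606 = 8.9936 m ≈ 899.4 cm

899.4 cm


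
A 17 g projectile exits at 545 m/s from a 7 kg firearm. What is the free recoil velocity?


v_recoil = m_p * v_p / m_gun = 0.017 * 545 / 7 = 1.324 m/s

1.324 m/s


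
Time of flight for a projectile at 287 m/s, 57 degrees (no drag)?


T = 2*v0*sin(theta)/g = 2*287*sin(57°)/9.81 = 49.07 s

49.07 s


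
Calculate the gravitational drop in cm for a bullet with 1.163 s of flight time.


drop = 0.5*g*t^2 = 0.5*9.81*1.163^2 = 6.63435 m ≈ 663.4 cm

663.4 cm


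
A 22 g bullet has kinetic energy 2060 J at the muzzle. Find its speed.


v = sqrt(2*E/m) = sqrt(2*2060/0.022) = 432.8 m/s

432.8 m/s


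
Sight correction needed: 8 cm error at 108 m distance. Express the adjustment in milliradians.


1 mrad subtends 1 cm per 10 m of range, so adj = error_cm / (dist_m / 10) = 8 / (108/10) = 0.7407 mrad

0.7407 mrad


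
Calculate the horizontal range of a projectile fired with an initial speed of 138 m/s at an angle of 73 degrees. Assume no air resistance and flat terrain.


R = v0^2 * sin(2*theta) / g = 138^2 * sin(2*73°) / 9.81 = 1086 m

1086 m


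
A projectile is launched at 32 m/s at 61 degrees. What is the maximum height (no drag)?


H = (v0*sin(theta))^2 / (2g) = (32*sin(61°))^2 / (2*9.81) = 39.92 m

39.92 m


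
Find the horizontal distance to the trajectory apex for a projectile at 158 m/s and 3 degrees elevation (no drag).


R = v0^2*sin(2*theta)/g = 158^2*sin(2*3°)/9.81 = 265.999 m
apex_dist = R/2 = 265.999/2 = 133 m

133 m


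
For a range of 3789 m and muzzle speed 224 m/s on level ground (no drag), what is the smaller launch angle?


sin(2*theta) = R*g/v0^2 = 3789*9.81/224^2 = 0.740794, theta = arcsin(0.740794)/2 = 23.9°

23.9 degrees


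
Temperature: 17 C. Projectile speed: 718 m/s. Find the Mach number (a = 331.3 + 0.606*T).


a = 331.3 + 0.606*(17) = 341.602 m/s
M = v/a = 718/341.602 = 2.102

2.102


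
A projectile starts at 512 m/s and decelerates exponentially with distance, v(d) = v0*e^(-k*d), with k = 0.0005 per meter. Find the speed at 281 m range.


v = v0*exp(-k*d) = 512*exp(-0.0005*281) = 444.9 m/s

444.9 m/s


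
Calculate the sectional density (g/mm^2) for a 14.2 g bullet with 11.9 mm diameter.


SD = m/d^2 = 14.2/11.9^2 = 0.1003 g/mm^2

0.1003 g/mm^2


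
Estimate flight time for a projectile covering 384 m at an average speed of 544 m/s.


t = d/v = 384/544 = 0.7059 s

0.7059 s


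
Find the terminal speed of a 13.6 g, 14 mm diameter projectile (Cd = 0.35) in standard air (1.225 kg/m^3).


A = pi*(d/2)^2 = pi*(14/2000)^2 = 1.53938e-04 m^2
vt = sqrt(2mg/(Cd*rho*A)) = sqrt(2*0.0136*9.81/(0.35 * 1.225 * 1.53938e-04)) = 63.58 m/s

63.58 m/s


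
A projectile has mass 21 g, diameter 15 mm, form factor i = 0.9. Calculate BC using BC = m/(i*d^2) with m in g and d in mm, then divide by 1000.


BC = m/(i*d^2*1000) = 21/(0.9 * 15^2 * 1000) = 0.0001037

0.0001037


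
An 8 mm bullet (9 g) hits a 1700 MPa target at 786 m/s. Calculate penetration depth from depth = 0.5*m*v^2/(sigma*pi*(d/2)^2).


A = pi*(d/2)^2 = pi*(8/2)^2 = 50.2655 mm^2
E = 0.5*m*v^2 = 0.5*0.009*786^2 = 2780.08 J
depth = E/(sigma*A) = 2780.08 J / (1700 MPa * 50.2655 mm^2) = 2780.08/(1700 * 50.2655) m = 0.0325341 m ≈ 32.53 mm

32.53 mm


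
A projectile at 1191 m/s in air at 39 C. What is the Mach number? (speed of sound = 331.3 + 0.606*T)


a = 331.3 + 0.606*(39) = 354.934 m/s
M = v/a = 1191/354.934 = 3.356

3.356


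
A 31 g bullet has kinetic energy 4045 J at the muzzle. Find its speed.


v = sqrt(2*E/m) = sqrt(2*4045/0.031) = 510.9 m/s

510.9 m/s


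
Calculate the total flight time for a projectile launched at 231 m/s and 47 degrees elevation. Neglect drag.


T = 2*v0*sin(theta)/g = 2*231*sin(47°)/9.81 = 34.44 s

34.44 s


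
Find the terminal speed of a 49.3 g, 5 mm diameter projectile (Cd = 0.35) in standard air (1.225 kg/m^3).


A = pi*(d/2)^2 = pi*(5/2000)^2 = 1.96350e-05 m^2
vt = sqrt(2mg/(Cd*rho*A)) = sqrt(2*0.0493*9.81/(0.35 * 1.225 * 1.96350e-05)) = 339 m/s

339 m/s


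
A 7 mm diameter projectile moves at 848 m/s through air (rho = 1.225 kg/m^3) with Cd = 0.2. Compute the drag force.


A = pi*(d/2)^2 = pi*(7/2000)^2 = 3.84845e-05 m^2
Fd = 0.5*Cd*rho*A*v^2 = 0.5*0.2*1.225*3.84845e-05*848^2 = 3.39 N

3.39 N


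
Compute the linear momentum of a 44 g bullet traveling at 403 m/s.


p = m*v = 0.044*403 = 17.73 kg·m/s

17.73 kg·m/s


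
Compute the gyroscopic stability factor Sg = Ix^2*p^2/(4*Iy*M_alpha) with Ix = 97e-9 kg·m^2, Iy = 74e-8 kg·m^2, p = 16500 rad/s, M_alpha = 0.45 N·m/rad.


Sg = Ix^2 * p^2 / (4 * Iy * M_alpha) = (97e-9)^2 * 16500^2 / (4 * 74e-8 * 0.45) = 1.923

1.923


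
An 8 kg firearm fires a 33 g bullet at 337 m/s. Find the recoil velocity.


v_recoil = m_p * v_p / m_gun = 0.033 * 337 / 8 = 1.39 m/s

1.39 m/s


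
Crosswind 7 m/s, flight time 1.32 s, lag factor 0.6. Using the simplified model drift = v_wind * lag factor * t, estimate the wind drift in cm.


drift = v_wind * lag * t = 7 * 0.6 * 1.32 = 5.544 m ≈ 554.4 cm

554.4 cm


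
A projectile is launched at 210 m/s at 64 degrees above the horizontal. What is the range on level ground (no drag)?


R = v0^2 * sin(2*theta) / g = 210^2 * sin(2*64°) / 9.81 = 3542 m

3542 m


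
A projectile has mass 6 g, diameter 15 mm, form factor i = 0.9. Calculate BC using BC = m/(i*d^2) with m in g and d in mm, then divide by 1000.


BC = m/(i*d^2*1000) = 6/(0.9 * 15^2 * 1000) = 2.963e-05

2.963e-05


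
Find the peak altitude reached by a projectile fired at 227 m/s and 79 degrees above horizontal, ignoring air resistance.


H = (v0*sin(theta))^2 / (2g) = (227*sin(79°))^2 / (2*9.81) = 2531 m

2531 m


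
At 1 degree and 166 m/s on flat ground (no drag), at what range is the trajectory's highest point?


R = v0^2*sin(2*theta)/g = 166^2*sin(2*1°)/9.81 = 98.0317 m
apex_dist = R/2 = 98.0317/2 = 49.02 m

49.02 m


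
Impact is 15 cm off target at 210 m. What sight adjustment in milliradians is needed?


1 mrad subtends 1 cm per 10 m of range, so adj = error_cm / (dist_m / 10) = 15 / (210/10) = 0.7143 mrad

0.7143 mrad


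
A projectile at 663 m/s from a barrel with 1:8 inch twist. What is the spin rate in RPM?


twist_m = 8*0.0254 = 0.2032 m
spin = v/twist = 663/0.2032 = 3262.795 rev/s
RPM = spin*60 = 3262.795*60 ≈ 195768 RPM

195768 RPM


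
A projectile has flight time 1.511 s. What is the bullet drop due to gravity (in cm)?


drop = 0.5*g*t^2 = 0.5*9.81*1.511^2 = 11.1987 m ≈ 1120 cm

1120 cm


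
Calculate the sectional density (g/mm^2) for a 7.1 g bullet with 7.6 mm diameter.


SD = m/d^2 = 7.1/7.6^2 = 0.1229 g/mm^2

0.1229 g/mm^2


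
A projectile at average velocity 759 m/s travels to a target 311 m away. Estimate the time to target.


t = d/v = 311/759 = 0.4097 s

0.4097 s


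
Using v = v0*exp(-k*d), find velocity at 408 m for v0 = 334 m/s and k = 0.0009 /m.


v = v0*exp(-k*d) = 334*exp(-0.0009*408) = 231.4 m/s

231.4 m/s


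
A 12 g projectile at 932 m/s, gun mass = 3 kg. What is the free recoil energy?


v_r = m_p*v_p/m_gun = 0.012*932/3 = 3.728 m/s, E_r = 0.5*m_gun*v_r^2 = 0.5*3*3.728^2 = 20.85 J

20.85 J


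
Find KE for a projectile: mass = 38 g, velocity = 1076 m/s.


E = 0.5*m*v^2 = 0.5*0.038*1076^2 = 21998 J

21998 J


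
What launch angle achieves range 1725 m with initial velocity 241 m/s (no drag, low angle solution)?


sin(2*theta) = R*g/v0^2 = 1725*9.81/241^2 = 0.291356, theta = arcsin(0.291356)/2 = 8.47°

8.47 degrees


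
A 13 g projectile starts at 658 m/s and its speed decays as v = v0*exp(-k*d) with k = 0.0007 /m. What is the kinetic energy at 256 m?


v = v0*exp(-k*d) = 658*exp(-0.0007*256) = 550.048 m/s
E = 0.5*m*v^2 = 0.5*0.013*550.048^2 = 1967 J

1967 J


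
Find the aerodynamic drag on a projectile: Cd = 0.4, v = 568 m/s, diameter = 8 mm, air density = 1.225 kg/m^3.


A = pi*(d/2)^2 = pi*(8/2000)^2 = 5.02655e-05 m^2
Fd = 0.5*Cd*rho*A*v^2 = 0.5*0.4*1.225*5.02655e-05*568^2 = 3.973 N

3.973 N


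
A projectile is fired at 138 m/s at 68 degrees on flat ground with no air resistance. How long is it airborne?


T = 2*v0*sin(theta)/g = 2*138*sin(68°)/9.81 = 26.09 s

26.09 s


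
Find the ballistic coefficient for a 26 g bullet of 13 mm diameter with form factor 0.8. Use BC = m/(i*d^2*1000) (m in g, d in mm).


BC = m/(i*d^2*1000) = 26/(0.8 * 13^2 * 1000) = 0.0001923

0.0001923


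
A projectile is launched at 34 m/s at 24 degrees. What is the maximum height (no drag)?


H = (v0*sin(theta))^2 / (2g) = (34*sin(24°))^2 / (2*9.81) = 9.747 m

9.747 m


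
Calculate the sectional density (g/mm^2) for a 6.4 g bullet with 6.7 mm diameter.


SD = m/d^2 = 6.4/6.7^2 = 0.1426 g/mm^2

0.1426 g/mm^2


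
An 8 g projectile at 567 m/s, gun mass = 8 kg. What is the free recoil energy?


v_r = m_p*v_p/m_gun = 0.008*567/8 = 0.567 m/s, E_r = 0.5*m_gun*v_r^2 = 0.5*8*0.567^2 = 1.286 J

1.286 J


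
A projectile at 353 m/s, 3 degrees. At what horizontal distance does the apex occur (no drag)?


R = v0^2*sin(2*theta)/g = 353^2*sin(2*3°)/9.81 = 1327.75 m
apex_dist = R/2 = 1327.75/2 = 663.9 m

663.9 m


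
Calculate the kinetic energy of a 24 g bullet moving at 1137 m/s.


E = 0.5*m*v^2 = 0.5*0.024*1137^2 = 15513 J

15513 J


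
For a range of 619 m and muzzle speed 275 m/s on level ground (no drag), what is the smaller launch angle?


sin(2*theta) = R*g/v0^2 = 619*9.81/275^2 = 0.0802961, theta = arcsin(0.0802961)/2 = 2.303°

2.303 degrees


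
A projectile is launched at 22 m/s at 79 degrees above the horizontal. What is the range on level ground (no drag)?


R = v0^2 * sin(2*theta) / g = 22^2 * sin(2*79°) / 9.81 = 18.48 m

18.48 m


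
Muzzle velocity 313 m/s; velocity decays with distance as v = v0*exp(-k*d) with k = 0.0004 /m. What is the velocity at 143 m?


v = v0*exp(-k*d) = 313*exp(-0.0004*143) = 295.6 m/s

295.6 m/s


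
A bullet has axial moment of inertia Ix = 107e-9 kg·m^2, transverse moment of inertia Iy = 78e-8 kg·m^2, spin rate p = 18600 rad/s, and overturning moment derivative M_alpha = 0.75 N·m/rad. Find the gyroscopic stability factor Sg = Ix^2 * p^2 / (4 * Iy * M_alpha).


Sg = Ix^2 * p^2 / (4 * Iy * M_alpha) = (107e-9)^2 * 18600^2 / (4 * 78e-8 * 0.75) = 1.693

1.693


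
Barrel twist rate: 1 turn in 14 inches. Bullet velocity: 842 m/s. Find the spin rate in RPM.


twist_m = 14*0.0254 = 0.3556 m
spin = v/twist = 842/0.3556 = 2367.829 rev/s
RPM = spin*60 = 2367.829*60 ≈ 142070 RPM

142070 RPM


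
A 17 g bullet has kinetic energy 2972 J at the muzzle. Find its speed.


v = sqrt(2*E/m) = sqrt(2*2972/0.017) = 591.3 m/s

591.3 m/s


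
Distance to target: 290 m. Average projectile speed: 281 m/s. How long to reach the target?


t = d/v = 290/281 = 1.032 s

1.032 s


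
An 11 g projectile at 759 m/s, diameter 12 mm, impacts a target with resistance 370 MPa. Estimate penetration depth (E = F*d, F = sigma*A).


A = pi*(d/2)^2 = pi*(12/2)^2 = 113.097 mm^2
E = 0.5*m*v^2 = 0.5*0.011*759^2 = 3168.45 J
depth = E/(sigma*A) = 3168.45 J / (370 MPa * 113.097 mm^2) = 3168.45/(370 * 113.097) m = 0.0757168 m ≈ 75.72 mm

75.72 mm


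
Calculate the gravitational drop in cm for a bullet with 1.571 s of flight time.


drop = 0.5*g*t^2 = 0.5*9.81*1.571^2 = 12.1057 m ≈ 1211 cm

1211 cm


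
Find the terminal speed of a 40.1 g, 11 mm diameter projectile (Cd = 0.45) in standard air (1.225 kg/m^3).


A = pi*(d/2)^2 = pi*(11/2000)^2 = 9.50332e-05 m^2
vt = sqrt(2mg/(Cd*rho*A)) = sqrt(2*0.0401*9.81/(0.45 * 1.225 * 9.50332e-05)) = 122.5 m/s

122.5 m/s


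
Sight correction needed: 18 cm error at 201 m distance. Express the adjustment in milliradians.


1 mrad subtends 1 cm per 10 m of range, so adj = error_cm / (dist_m / 10) = 18 / (201/10) = 0.8955 mrad

0.8955 mrad


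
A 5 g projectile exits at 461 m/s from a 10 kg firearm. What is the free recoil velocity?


v_recoil = m_p * v_p / m_gun = 0.005 * 461 / 10 = 0.2305 m/s

0.2305 m/s


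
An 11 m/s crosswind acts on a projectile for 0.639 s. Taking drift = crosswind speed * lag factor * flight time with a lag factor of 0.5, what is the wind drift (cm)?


drift = v_wind * lag * t = 11 * 0.5 * 0.639 = 3.5145 m ≈ 351.4 cm

351.4 cm


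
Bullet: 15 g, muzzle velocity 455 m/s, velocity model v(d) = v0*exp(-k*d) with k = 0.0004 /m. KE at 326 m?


v = v0*exp(-k*d) = 455*exp(-0.0004*326) = 399.374 m/s
E = 0.5*m*v^2 = 0.5*0.015*399.374^2 = 1196 J

1196 J


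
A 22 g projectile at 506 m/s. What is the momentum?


p = m*v = 0.022*506 = 11.13 kg·m/s

11.13 kg·m/s


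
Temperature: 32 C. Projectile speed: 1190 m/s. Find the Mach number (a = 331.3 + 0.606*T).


a = 331.3 + 0.606*(32) = 350.692 m/s
M = v/a = 1190/350.692 = 3.393

3.393


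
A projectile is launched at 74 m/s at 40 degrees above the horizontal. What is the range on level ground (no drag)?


R = v0^2 * sin(2*theta) / g = 74^2 * sin(2*40°) / 9.81 = 549.7 m

549.7 m


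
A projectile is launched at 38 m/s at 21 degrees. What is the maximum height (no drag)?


H = (v0*sin(theta))^2 / (2g) = (38*sin(21°))^2 / (2*9.81) = 9.452 m

9.452 m


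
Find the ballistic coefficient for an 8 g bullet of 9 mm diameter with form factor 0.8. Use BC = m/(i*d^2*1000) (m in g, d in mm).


BC = m/(i*d^2*1000) = 8/(0.8 * 9^2 * 1000) = 0.0001235

0.0001235


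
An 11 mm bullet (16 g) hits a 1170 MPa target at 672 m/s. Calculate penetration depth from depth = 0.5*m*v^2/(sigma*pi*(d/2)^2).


A = pi*(d/2)^2 = pi*(11/2)^2 = 95.0332 mm^2
E = 0.5*m*v^2 = 0.5*0.016*672^2 = 3612.67 J
depth = E/(sigma*A) = 3612.67 J / (1170 MPa * 95.0332 mm^2) = 3612.67/(1170 * 95.0332) m = 0.0324913 m ≈ 32.49 mm

32.49 mm


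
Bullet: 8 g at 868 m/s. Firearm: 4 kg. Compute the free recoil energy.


v_r = m_p*v_p/m_gun = 0.008*868/4 = 1.736 m/s, E_r = 0.5*m_gun*v_r^2 = 0.5*4*1.736^2 = 6.027 J

6.027 J


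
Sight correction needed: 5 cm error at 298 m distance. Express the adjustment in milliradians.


1 mrad subtends 1 cm per 10 m of range, so adj = error_cm / (dist_m / 10) = 5 / (298/10) = 0.1678 mrad

0.1678 mrad


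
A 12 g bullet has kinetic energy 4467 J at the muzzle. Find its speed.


v = sqrt(2*E/m) = sqrt(2*4467/0.012) = 862.8 m/s

862.8 m/s


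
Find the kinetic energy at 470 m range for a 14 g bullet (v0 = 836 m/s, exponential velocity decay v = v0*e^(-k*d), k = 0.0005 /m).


v = v0*exp(-k*d) = 836*exp(-0.0005*470) = 660.917 m/s
E = 0.5*m*v^2 = 0.5*0.014*660.917^2 = 3058 J

3058 J


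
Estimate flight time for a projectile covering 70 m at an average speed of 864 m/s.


t = d/v = 70/864 = 0.08102 s

0.08102 s


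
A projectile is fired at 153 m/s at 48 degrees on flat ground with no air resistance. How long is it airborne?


T = 2*v0*sin(theta)/g = 2*153*sin(48°)/9.81 = 23.18 s

23.18 s


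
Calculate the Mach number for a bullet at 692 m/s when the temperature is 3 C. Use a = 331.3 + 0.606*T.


a = 331.3 + 0.606*(3) = 333.118 m/s
M = v/a = 692/333.118 = 2.077

2.077


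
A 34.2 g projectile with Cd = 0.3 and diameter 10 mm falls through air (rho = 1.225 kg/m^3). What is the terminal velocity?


A = pi*(d/2)^2 = pi*(10/2000)^2 = 7.85398e-05 m^2
vt = sqrt(2mg/(Cd*rho*A)) = sqrt(2*0.0342*9.81/(0.3 * 1.225 * 7.85398e-05)) = 152.5 m/s

152.5 m/s


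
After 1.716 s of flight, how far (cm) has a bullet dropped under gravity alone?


drop = 0.5*g*t^2 = 0.5*9.81*1.716^2 = 14.4435 m ≈ 1444 cm

1444 cm


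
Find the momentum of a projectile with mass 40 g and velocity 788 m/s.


p = m*v = 0.04*788 = 31.52 kg·m/s

31.52 kg·m/s


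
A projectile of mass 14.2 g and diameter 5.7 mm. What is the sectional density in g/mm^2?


SD = m/d^2 = 14.2/5.7^2 = 0.4371 g/mm^2

0.4371 g/mm^2


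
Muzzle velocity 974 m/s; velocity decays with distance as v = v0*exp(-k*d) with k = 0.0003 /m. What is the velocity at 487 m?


v = v0*exp(-k*d) = 974*exp(-0.0003*487) = 841.6 m/s

841.6 m/s


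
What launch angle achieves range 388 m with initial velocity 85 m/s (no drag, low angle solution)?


sin(2*theta) = R*g/v0^2 = 388*9.81/85^2 = 0.526821, theta = arcsin(0.526821)/2 = 15.9°

15.9 degrees


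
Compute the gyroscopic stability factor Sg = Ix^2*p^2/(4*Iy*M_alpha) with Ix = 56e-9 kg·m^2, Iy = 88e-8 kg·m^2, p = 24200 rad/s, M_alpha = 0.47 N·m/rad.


Sg = Ix^2 * p^2 / (4 * Iy * M_alpha) = (56e-9)^2 * 24200^2 / (4 * 88e-8 * 0.47) = 1.11

1.11


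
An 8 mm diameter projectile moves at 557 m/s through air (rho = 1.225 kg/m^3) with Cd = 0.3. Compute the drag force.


A = pi*(d/2)^2 = pi*(8/2000)^2 = 5.02655e-05 m^2
Fd = 0.5*Cd*rho*A*v^2 = 0.5*0.3*1.225*5.02655e-05*557^2 = 2.866 N

2.866 N


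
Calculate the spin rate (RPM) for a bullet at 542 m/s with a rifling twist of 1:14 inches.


twist_m = 14*0.0254 = 0.3556 m
spin = v/twist = 542/0.3556 = 1524.184 rev/s
RPM = spin*60 = 1524.184*60 ≈ 91451 RPM

91451 RPM


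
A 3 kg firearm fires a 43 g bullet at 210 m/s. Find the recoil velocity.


v_recoil = m_p * v_p / m_gun = 0.043 * 210 / 3 = 3.01 m/s

3.01 m/s


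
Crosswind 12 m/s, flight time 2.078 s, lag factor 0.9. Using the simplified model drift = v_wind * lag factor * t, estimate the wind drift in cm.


drift = v_wind * lag * t = 12 * 0.9 * 2.078 = 22.4424 m ≈ 2244 cm

2244 cm


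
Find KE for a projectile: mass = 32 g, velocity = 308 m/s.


E = 0.5*m*v^2 = 0.5*0.032*308^2 = 1518 J

1518 J


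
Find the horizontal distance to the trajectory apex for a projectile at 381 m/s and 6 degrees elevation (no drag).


R = v0^2*sin(2*theta)/g = 381^2*sin(2*6°)/9.81 = 3076.52 m
apex_dist = R/2 = 3076.52/2 = 1538 m

1538 m


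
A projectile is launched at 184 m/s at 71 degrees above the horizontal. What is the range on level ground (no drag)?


R = v0^2 * sin(2*theta) / g = 184^2 * sin(2*71°) / 9.81 = 2125 m

2125 m


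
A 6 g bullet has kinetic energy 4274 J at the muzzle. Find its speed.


v = sqrt(2*E/m) = sqrt(2*4274/0.006) = 1194 m/s

1194 m/s


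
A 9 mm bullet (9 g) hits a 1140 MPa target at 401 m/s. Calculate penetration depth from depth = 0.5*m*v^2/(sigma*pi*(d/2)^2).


A = pi*(d/2)^2 = pi*(9/2)^2 = 63.6173 mm^2
E = 0.5*m*v^2 = 0.5*0.009*401^2 = 723.604 J
depth = E/(sigma*A) = 723.604 J / (1140 MPa * 63.6173 mm^2) = 723.604/(1140 * 63.6173) m = 0.00997749 m ≈ 9.977 mm

9.977 mm


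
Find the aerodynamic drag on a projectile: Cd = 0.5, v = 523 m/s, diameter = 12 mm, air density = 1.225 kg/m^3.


A = pi*(d/2)^2 = pi*(12/2000)^2 = 1.13097e-04 m^2
Fd = 0.5*Cd*rho*A*v^2 = 0.5*0.5*1.225*1.13097e-04*523^2 = 9.474 N

9.474 N


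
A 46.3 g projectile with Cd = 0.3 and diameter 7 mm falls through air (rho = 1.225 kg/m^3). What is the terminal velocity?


A = pi*(d/2)^2 = pi*(7/2000)^2 = 3.84845e-05 m^2
vt = sqrt(2mg/(Cd*rho*A)) = sqrt(2*0.0463*9.81/(0.3 * 1.225 * 3.84845e-05)) = 253.4 m/s

253.4 m/s


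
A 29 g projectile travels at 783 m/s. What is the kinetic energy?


E = 0.5*m*v^2 = 0.5*0.029*783^2 = 8890 J

8890 J


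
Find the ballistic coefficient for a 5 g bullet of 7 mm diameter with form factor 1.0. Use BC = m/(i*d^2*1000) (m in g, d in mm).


BC = m/(i*d^2*1000) = 5/(1.0 * 7^2 * 1000) = 0.000102

0.000102


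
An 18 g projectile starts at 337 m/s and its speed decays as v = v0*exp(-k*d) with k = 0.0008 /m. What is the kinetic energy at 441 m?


v = v0*exp(-k*d) = 337*exp(-0.0008*441) = 236.816 m/s
E = 0.5*m*v^2 = 0.5*0.018*236.816^2 = 504.7 J

504.7 J


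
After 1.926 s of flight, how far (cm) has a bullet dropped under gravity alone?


drop = 0.5*g*t^2 = 0.5*9.81*1.926^2 = 18.195 m ≈ 1819 cm

1819 cm


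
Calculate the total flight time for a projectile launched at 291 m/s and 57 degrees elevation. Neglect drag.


T = 2*v0*sin(theta)/g = 2*291*sin(57°)/9.81 = 49.76 s

49.76 s


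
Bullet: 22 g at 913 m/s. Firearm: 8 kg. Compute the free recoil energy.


v_r = m_p*v_p/m_gun = 0.022*913/8 = 2.51075 m/s, E_r = 0.5*m_gun*v_r^2 = 0.5*8*2.51075^2 = 25.22 J

25.22 J


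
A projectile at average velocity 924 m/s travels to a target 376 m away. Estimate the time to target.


t = d/v = 376/924 = 0.4069 s

0.4069 s


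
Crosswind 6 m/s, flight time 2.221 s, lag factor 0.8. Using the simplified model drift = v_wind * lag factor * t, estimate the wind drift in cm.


drift = v_wind * lag * t = 6 * 0.8 * 2.221 = 10.6608 m ≈ 1066 cm

1066 cm


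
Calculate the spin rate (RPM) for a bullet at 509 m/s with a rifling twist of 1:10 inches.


twist_m = 10*0.0254 = 0.254 m
spin = v/twist = 509/0.254 = 2003.937 rev/s
RPM = spin*60 = 2003.937*60 ≈ 120236 RPM

120236 RPM


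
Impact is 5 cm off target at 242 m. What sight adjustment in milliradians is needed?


1 mrad subtends 1 cm per 10 m of range, so adj = error_cm / (dist_m / 10) = 5 / (242/10) = 0.2066 mrad

0.2066 mrad


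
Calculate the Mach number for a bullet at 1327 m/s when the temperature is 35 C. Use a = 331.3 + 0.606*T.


a = 331.3 + 0.606*(35) = 352.51 m/s
M = v/a = 1327/352.51 = 3.764

3.764


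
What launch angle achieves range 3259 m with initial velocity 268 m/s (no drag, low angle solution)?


sin(2*theta) = R*g/v0^2 = 3259*9.81/268^2 = 0.445127, theta = arcsin(0.445127)/2 = 13.22°

13.22 degrees


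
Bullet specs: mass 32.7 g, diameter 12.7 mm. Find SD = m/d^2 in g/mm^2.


SD = m/d^2 = 32.7/12.7^2 = 0.2027 g/mm^2

0.2027 g/mm^2


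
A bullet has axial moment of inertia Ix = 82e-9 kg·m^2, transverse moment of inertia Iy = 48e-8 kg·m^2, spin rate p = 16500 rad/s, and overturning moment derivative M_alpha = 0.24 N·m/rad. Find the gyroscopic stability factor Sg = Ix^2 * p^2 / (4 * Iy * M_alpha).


Sg = Ix^2 * p^2 / (4 * Iy * M_alpha) = (82e-9)^2 * 16500^2 / (4 * 48e-8 * 0.24) = 3.973

3.973


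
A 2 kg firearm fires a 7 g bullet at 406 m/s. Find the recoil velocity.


v_recoil = m_p * v_p / m_gun = 0.007 * 406 / 2 = 1.421 m/s

1.421 m/s


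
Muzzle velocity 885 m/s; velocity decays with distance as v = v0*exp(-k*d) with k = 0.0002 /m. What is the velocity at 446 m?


v = v0*exp(-k*d) = 885*exp(-0.0002*446) = 809.5 m/s

809.5 m/s


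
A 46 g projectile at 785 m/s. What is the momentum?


p = m*v = 0.046*785 = 36.11 kg·m/s

36.11 kg·m/s


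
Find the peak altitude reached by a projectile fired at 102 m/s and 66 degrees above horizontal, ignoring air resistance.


H = (v0*sin(theta))^2 / (2g) = (102*sin(66°))^2 / (2*9.81) = 442.5 m

442.5 m


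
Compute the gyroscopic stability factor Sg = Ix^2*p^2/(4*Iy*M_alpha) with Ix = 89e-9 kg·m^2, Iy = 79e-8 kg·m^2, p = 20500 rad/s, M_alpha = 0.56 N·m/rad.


Sg = Ix^2 * p^2 / (4 * Iy * M_alpha) = (89e-9)^2 * 20500^2 / (4 * 79e-8 * 0.56) = 1.881

1.881


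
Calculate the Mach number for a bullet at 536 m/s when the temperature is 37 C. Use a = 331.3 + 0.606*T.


a = 331.3 + 0.606*(37) = 353.722 m/s
M = v/a = 536/353.722 = 1.515

1.515


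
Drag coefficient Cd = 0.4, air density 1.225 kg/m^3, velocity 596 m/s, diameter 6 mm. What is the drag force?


A = pi*(d/2)^2 = pi*(6/2000)^2 = 2.82743e-05 m^2
Fd = 0.5*Cd*rho*A*v^2 = 0.5*0.4*1.225*2.82743e-05*596^2 = 2.461 N

2.461 N


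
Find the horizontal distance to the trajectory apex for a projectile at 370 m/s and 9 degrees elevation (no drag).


R = v0^2*sin(2*theta)/g = 370^2*sin(2*9°)/9.81 = 4312.38 m
apex_dist = R/2 = 4312.38/2 = 2156 m

2156 m


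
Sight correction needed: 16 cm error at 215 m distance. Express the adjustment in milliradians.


1 mrad subtends 1 cm per 10 m of range, so adj = error_cm / (dist_m / 10) = 16 / (215/10) = 0.7442 mrad

0.7442 mrad


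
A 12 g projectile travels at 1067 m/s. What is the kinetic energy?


E = 0.5*m*v^2 = 0.5*0.012*1067^2 = 6831 J

6831 J


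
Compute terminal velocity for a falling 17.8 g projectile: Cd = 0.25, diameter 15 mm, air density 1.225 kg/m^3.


A = pi*(d/2)^2 = pi*(15/2000)^2 = 1.76715e-04 m^2
vt = sqrt(2mg/(Cd*rho*A)) = sqrt(2*0.0178*9.81/(0.25 * 1.225 * 1.76715e-04)) = 80.33 m/s

80.33 m/s


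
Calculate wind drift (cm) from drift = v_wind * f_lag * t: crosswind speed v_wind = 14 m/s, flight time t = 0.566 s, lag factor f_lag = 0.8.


drift = v_wind * lag * t = 14 * 0.8 * 0.566 = 6.3392 m ≈ 633.9 cm

633.9 cm


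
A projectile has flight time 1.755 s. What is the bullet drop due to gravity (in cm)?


drop = 0.5*g*t^2 = 0.5*9.81*1.755^2 = 15.1075 m ≈ 1511 cm

1511 cm


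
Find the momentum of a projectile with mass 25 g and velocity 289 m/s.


p = m*v = 0.025*289 = 7.225 kg·m/s

7.225 kg·m/s


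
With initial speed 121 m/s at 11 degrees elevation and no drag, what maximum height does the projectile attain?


H = (v0*sin(theta))^2 / (2g) = (121*sin(11°))^2 / (2*9.81) = 27.17 m

27.17 m


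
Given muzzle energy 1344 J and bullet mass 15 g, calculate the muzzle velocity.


v = sqrt(2*E/m) = sqrt(2*1344/0.015) = 423.3 m/s

423.3 m/s


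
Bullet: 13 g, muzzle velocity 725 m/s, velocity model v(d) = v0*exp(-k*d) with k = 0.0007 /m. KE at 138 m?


v = v0*exp(-k*d) = 725*exp(-0.0007*138) = 658.241 m/s
E = 0.5*m*v^2 = 0.5*0.013*658.241^2 = 2816 J

2816 J


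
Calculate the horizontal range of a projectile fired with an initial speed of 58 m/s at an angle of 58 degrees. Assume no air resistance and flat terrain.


R = v0^2 * sin(2*theta) / g = 58^2 * sin(2*58°) / 9.81 = 308.2 m

308.2 m


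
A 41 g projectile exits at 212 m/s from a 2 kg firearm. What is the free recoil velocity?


v_recoil = m_p * v_p / m_gun = 0.041 * 212 / 2 = 4.346 m/s

4.346 m/s


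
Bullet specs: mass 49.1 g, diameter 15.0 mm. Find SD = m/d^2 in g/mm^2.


SD = m/d^2 = 49.1/15.0^2 = 0.2182 g/mm^2

0.2182 g/mm^2


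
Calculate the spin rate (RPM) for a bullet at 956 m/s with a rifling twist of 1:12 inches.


twist_m = 12*0.0254 = 0.3048 m
spin = v/twist = 956/0.3048 = 3136.483 rev/s
RPM = spin*60 = 3136.483*60 ≈ 188189 RPM

188189 RPM


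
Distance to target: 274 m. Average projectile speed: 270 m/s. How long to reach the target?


t = d/v = 274/270 = 1.015 s

1.015 s


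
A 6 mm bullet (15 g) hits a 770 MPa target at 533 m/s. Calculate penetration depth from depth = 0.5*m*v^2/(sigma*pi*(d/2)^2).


A = pi*(d/2)^2 = pi*(6/2)^2 = 28.2743 mm^2
E = 0.5*m*v^2 = 0.5*0.015*533^2 = 2130.67 J
depth = E/(sigma*A) = 2130.67 J / (770 MPa * 28.2743 mm^2) = 2130.67/(770 * 28.2743) m = 0.0978662 m ≈ 97.87 mm

97.87 mm


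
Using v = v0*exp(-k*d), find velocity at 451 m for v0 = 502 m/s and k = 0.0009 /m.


v = v0*exp(-k*d) = 502*exp(-0.0009*451) = 334.5 m/s

334.5 m/s


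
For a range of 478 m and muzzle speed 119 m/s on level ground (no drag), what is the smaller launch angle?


sin(2*theta) = R*g/v0^2 = 478*9.81/119^2 = 0.331133, theta = arcsin(0.331133)/2 = 9.669°

9.669 degrees


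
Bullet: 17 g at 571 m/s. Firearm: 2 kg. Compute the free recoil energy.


v_r = m_p*v_p/m_gun = 0.017*571/2 = 4.8535 m/s, E_r = 0.5*m_gun*v_r^2 = 0.5*2*4.8535^2 = 23.56 J

23.56 J


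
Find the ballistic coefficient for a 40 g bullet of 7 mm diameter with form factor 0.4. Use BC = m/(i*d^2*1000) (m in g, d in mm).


BC = m/(i*d^2*1000) = 40/(0.4 * 7^2 * 1000) = 0.002041

0.002041


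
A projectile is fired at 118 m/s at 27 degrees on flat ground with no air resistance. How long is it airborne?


T = 2*v0*sin(theta)/g = 2*118*sin(27°)/9.81 = 10.92 s

10.92 s


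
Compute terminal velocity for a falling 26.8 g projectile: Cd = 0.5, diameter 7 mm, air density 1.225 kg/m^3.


A = pi*(d/2)^2 = pi*(7/2000)^2 = 3.84845e-05 m^2
vt = sqrt(2mg/(Cd*rho*A)) = sqrt(2*0.0268*9.81/(0.5 * 1.225 * 3.84845e-05)) = 149.4 m/s

149.4 m/s


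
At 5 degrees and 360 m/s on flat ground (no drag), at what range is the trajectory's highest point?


R = v0^2*sin(2*theta)/g = 360^2*sin(2*5°)/9.81 = 2294.07 m
apex_dist = R/2 = 2294.07/2 = 1147 m

1147 m


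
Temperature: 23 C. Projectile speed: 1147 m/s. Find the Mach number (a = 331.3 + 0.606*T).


a = 331.3 + 0.606*(23) = 345.238 m/s
M = v/a = 1147/345.238 = 3.322

3.322


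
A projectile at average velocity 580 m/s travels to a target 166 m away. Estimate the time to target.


t = d/v = 166/580 = 0.2862 s

0.2862 s


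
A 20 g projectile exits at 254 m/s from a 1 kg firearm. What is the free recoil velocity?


v_recoil = m_p * v_p / m_gun = 0.02 * 254 / 1 = 5.08 m/s

5.08 m/s


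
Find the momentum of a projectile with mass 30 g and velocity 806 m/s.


p = m*v = 0.03*806 = 24.18 kg·m/s

24.18 kg·m/s


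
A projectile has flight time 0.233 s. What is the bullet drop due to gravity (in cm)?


drop = 0.5*g*t^2 = 0.5*9.81*0.233^2 = 0.266288 m ≈ 26.63 cm

26.63 cm


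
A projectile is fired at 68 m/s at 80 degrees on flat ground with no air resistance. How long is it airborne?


T = 2*v0*sin(theta)/g = 2*68*sin(80°)/9.81 = 13.65 s

13.65 s


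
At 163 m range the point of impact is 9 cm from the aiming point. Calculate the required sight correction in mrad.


1 mrad subtends 1 cm per 10 m of range, so adj = error_cm / (dist_m / 10) = 9 / (163/10) = 0.5521 mrad

0.5521 mrad


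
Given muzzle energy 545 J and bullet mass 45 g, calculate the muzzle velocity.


v = sqrt(2*E/m) = sqrt(2*545/0.045) = 155.6 m/s

155.6 m/s


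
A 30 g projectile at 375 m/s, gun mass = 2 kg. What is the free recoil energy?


v_r = m_p*v_p/m_gun = 0.03*375/2 = 5.625 m/s, E_r = 0.5*m_gun*v_r^2 = 0.5*2*5.625^2 = 31.64 J

31.64 J


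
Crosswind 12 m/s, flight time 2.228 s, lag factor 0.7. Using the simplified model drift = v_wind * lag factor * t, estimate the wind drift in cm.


drift = v_wind * lag * t = 12 * 0.7 * 2.228 = 18.7152 m ≈ 1872 cm

1872 cm


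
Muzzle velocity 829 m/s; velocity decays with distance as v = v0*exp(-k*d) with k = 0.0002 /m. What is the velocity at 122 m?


v = v0*exp(-k*d) = 829*exp(-0.0002*122) = 809 m/s

809 m/s


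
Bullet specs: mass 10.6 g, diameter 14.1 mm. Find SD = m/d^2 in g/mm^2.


SD = m/d^2 = 10.6/14.1^2 = 0.05332 g/mm^2

0.05332 g/mm^2


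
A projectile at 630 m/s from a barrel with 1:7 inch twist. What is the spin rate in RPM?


twist_m = 7*0.0254 = 0.1778 m
spin = v/twist = 630/0.1778 = 3543.307 rev/s
RPM = spin*60 = 3543.307*60 ≈ 212598 RPM

212598 RPM


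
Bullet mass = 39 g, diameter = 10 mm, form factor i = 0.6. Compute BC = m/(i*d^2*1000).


BC = m/(i*d^2*1000) = 39/(0.6 * 10^2 * 1000) = 0.00065

0.00065


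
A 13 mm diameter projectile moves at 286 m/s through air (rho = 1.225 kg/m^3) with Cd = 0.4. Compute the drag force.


A = pi*(d/2)^2 = pi*(13/2000)^2 = 1.32732e-04 m^2
Fd = 0.5*Cd*rho*A*v^2 = 0.5*0.4*1.225*1.32732e-04*286^2 = 2.66 N

2.66 N


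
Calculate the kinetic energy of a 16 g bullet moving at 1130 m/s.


E = 0.5*m*v^2 = 0.5*0.016*1130^2 = 10215 J

10215 J


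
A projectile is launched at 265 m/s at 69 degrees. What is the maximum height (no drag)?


H = (v0*sin(theta))^2 / (2g) = (265*sin(69°))^2 / (2*9.81) = 3120 m

3120 m


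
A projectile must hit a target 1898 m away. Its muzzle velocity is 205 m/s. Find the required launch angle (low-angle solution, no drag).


sin(2*theta) = R*g/v0^2 = 1898*9.81/205^2 = 0.443055, theta = arcsin(0.443055)/2 = 13.15°

13.15 degrees


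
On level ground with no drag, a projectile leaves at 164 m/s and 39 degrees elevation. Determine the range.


R = v0^2 * sin(2*theta) / g = 164^2 * sin(2*39°) / 9.81 = 2682 m

2682 m


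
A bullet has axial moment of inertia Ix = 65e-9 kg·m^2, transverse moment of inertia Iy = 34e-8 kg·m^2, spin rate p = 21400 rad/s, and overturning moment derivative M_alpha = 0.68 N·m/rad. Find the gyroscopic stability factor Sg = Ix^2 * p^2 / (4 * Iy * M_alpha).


Sg = Ix^2 * p^2 / (4 * Iy * M_alpha) = (65e-9)^2 * 21400^2 / (4 * 34e-8 * 0.68) = 2.092

2.092
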